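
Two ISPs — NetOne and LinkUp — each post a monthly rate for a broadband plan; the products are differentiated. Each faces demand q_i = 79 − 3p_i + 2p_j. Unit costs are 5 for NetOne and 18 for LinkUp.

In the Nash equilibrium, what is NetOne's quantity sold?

NetOne's profit: π = (p_{NetOne} − 5)(79 − 3p_{NetOne} + 2p_{LinkUp}).
∂π/∂p_{NetOne} = 94 − 6p_{NetOne} + 2p_{LinkUp} = 0 ⇒ p_{NetOne} = 47/3 + (1/3)p_{LinkUp}.
Similarly p_{LinkUp} = 133/6 + (1/3)p_{NetOne}.
Solving the two reaction functions simultaneously: (1 − (1/3)(1/3))p_{NetOne} = 47/3 + (1/3)·(133/6), so (8/9)p_{NetOne} = 415/18 and p_{NetOne} = 25.9375.
Then p_{LinkUp} = 133/6 + (1/3)·25.9375 = 30.8125.
q_{NetOne} = 79 − 3·25.9375 + 2·30.8125 = 62.8125.

62.8125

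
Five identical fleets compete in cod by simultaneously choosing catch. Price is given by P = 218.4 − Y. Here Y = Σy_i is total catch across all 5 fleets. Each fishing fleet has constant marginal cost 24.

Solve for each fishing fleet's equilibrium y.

32.4

A representative fishing fleet's profit is π_i = y_i(218.4 − Y) − 24y_i, with Y = y_i + Σ_{j≠i} y_j.
First-order condition: 194.4 − 2y_i − Σ_{j≠i} y_j = 0.
With identical fishing fleets, set every y_j = y: then 194.4 − 2y − 4y = 0, i.e. y = 194.4/6 = 32.4.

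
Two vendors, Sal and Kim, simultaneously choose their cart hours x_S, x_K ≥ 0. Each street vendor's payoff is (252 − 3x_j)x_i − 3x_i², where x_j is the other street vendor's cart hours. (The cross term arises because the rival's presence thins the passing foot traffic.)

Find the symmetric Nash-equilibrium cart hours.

28

Sal's payoff is (252 − 3x_K)x_S − 3x_S².
∂π/∂x_S = 252 − 3x_K − 6x_S = 0, so x_S = 42 − 0.5x_K.
By symmetry x_K = x_S; substituting into the reaction function, 1.5x_S = 42 and x_S = 28.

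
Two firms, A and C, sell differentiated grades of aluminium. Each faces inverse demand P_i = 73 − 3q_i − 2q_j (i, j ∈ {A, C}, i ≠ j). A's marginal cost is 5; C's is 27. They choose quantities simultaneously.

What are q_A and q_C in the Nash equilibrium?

9.875, 4.375

Firm A's profit: π = q_A(73 − 3q_A − 2q_C) − 5q_A.
∂π/∂q_A = 68 − 6q_A − 2q_C = 0 ⇒ q_A = 34/3 − (1/3)q_C.
Similarly q_C = 23/3 − (1/3)q_A.
Solving the two reaction functions simultaneously: (1 − (−1/3)(−1/3))q_A = 34/3 − (1/3)·(23/3), so (8/9)q_A = 79/9 and q_A = 9.875.
Then q_C = 23/3 − (1/3)·9.875 = 4.375.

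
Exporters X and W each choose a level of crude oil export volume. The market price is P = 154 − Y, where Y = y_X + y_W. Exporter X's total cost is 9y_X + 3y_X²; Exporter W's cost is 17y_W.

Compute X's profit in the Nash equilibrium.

416.16

Exporter X's profit: π = y_X(154 − (y_X + y_W)) − 9y_X − 3y_X².
∂π/∂y_X = 145 − 8y_X − y_W = 0, so y_X = 18.125 − 0.125y_W.
For W: ∂π/∂y_W = 137 − 2y_W − y_X = 0 ⇒ y_W = 68.5 − 0.5y_X.
Solving the two reaction functions simultaneously: (1 − (−0.125)(−0.5))y_X = 18.125 − 0.125·68.5, so 0.9375y_X = 9.5625 and y_X = 10.2.
Then y_W = 68.5 − 0.5·10.2 = 63.4.
Price P = 154 − 73.6 = 80.4.
X's profit: (80.4 − 9)·10.2 − 3(10.2)² = 416.16.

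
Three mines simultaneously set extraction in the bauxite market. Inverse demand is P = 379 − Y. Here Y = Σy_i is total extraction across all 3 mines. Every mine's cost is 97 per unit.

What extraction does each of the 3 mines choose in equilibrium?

70.5

A representative mine's profit is π_i = y_i(379 − Y) − 97y_i, with Y = y_i + Σ_{j≠i} y_j.
First-order condition: 282 − 2y_i − Σ_{j≠i} y_j = 0.
Imposing symmetry (y_j = y for all j) turns Σ_{j≠i} y_j into 2y, so 282 = 4y and y = 70.5.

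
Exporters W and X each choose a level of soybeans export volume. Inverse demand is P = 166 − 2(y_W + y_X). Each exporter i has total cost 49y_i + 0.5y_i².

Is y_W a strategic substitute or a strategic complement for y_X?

strategic substitutes

Exporter W's profit: π = y_W(166 − 2(y_W + y_X)) − 49y_W − 0.5y_W².
∂π/∂y_W = 117 − 5y_W − 2y_X = 0, so y_W = 23.4 − 0.4y_X.
The best-response slope dy_W/dy_X = −0.4 < 0: the reaction function is downward-sloping, so the choices are strategic substitutes.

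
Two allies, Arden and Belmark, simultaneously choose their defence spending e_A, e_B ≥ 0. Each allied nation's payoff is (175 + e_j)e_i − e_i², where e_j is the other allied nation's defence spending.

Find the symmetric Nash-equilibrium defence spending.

175

Arden's payoff is (175 + e_B)e_A − e_A².
∂π/∂e_A = 175 + e_B − 2e_A = 0, so e_A = 87.5 + 0.5e_B.
By symmetry e_B = e_A; substituting into the reaction function, 0.5e_A = 87.5 and e_A = 175.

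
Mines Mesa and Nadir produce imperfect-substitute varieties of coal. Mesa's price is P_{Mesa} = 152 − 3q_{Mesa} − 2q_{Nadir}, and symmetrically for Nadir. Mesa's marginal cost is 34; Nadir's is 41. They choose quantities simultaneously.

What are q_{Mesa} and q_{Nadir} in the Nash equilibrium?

Mine Mesa's profit: π = q_{Mesa}(152 − 3q_{Mesa} − 2q_{Nadir}) − 34q_{Mesa}.
∂π/∂q_{Mesa} = 118 − 6q_{Mesa} − 2q_{Nadir} = 0 ⇒ q_{Mesa} = 59/3 − (1/3)q_{Nadir}.
Similarly q_{Nadir} = 18.5 − (1/3)q_{Mesa}.
Plugging q_{Nadir} into Mesa's best response: q_{Mesa} = 59/3 − (1/3)(18.5 − (1/3)q_{Mesa}) ⇒ (8/9)q_{Mesa} = 13.5, so q_{Mesa} = 15.1875.
Then q_{Nadir} = 18.5 − (1/3)·15.1875 = 13.4375.

15.1875, 13.4375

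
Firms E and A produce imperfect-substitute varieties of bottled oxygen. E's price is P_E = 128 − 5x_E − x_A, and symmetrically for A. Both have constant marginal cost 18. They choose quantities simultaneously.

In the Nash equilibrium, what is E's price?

68

Firm E's profit: π = x_E(128 − 5x_E − x_A) − 18x_E.
∂π/∂x_E = 110 − 10x_E − x_A = 0 ⇒ x_E = 11 − 0.1x_A.
The game is symmetric, so in equilibrium x_A = x_E: the reaction function gives 1.1x_E = 11, hence x_E = 10.
P_E = 128 − 5·10 − 10 = 68.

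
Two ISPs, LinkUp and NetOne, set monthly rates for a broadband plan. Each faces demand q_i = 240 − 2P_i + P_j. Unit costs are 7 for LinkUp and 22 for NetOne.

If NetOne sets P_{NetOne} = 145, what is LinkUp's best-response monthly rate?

LinkUp's profit: π = (P_{LinkUp} − 7)(240 − 2P_{LinkUp} + P_{NetOne}).
∂π/∂P_{LinkUp} = 254 − 4P_{LinkUp} + P_{NetOne} = 0 ⇒ P_{LinkUp} = 63.5 + 0.25P_{NetOne}.
At P_{NetOne} = 145: P_{LinkUp} = 63.5 + 0.25·145 = 99.75.

99.75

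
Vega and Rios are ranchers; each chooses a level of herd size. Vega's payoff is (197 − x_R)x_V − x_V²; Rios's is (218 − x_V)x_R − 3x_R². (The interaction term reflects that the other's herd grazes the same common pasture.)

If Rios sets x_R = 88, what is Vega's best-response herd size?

Expanding Vega's payoff: 197x_V − x_Rx_V − x_V².
∂π/∂x_V = 197 − x_R − 2x_V = 0, so x_V = 98.5 − 0.5x_R.
At x_R = 88: x_V = 98.5 − 0.5·88 = 54.5.

54.5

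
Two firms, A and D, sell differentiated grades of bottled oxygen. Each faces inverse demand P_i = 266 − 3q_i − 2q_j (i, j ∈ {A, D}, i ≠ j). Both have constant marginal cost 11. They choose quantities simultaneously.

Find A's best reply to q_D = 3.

41.5

Firm A's profit: π = q_A(266 − 3q_A − 2q_D) − 11q_A.
∂π/∂q_A = 255 − 6q_A − 2q_D = 0 ⇒ q_A = 42.5 − (1/3)q_D.
At q_D = 3: q_A = 42.5 − (1/3)·3 = 41.5.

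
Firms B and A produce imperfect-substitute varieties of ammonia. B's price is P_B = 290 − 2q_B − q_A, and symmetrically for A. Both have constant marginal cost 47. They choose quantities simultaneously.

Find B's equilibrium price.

144.2

Firm B's profit: π = q_B(290 − 2q_B − q_A) − 47q_B.
∂π/∂q_B = 243 − 4q_B − q_A = 0 ⇒ q_B = 60.75 − 0.25q_A.
The game is symmetric, so in equilibrium q_A = q_B: the reaction function gives 1.25q_B = 60.75, hence q_B = 48.6.
P_B = 290 − 2·48.6 − 48.6 = 144.2.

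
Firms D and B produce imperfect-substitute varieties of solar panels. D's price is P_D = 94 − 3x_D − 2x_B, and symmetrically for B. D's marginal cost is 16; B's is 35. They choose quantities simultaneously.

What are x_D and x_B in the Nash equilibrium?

10.9375, 6.1875

Firm D's profit: π = x_D(94 − 3x_D − 2x_B) − 16x_D.
∂π/∂x_D = 78 − 6x_D − 2x_B = 0 ⇒ x_D = 13 − (1/3)x_B.
Similarly x_B = 59/6 − (1/3)x_D.
Plugging x_B into D's best response: x_D = 13 − (1/3)(59/6 − (1/3)x_D) ⇒ (8/9)x_D = 175/18, so x_D = 10.9375.
Then x_B = 59/6 − (1/3)·10.9375 = 6.1875.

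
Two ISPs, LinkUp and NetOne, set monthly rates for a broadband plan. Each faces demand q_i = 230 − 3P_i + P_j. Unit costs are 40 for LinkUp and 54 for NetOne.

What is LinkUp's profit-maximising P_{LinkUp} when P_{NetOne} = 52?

67

LinkUp's profit: π = (P_{LinkUp} − 40)(230 − 3P_{LinkUp} + P_{NetOne}).
∂π/∂P_{LinkUp} = 350 − 6P_{LinkUp} + P_{NetOne} = 0 ⇒ P_{LinkUp} = 175/3 + (1/6)P_{NetOne}.
At P_{NetOne} = 52: P_{LinkUp} = 175/3 + (1/6)·52 = 67.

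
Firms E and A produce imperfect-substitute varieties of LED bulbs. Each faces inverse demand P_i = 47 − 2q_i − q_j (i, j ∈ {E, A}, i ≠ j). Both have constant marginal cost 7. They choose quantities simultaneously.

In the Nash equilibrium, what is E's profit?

Firm E's profit: π = q_E(47 − 2q_E − q_A) − 7q_E.
∂π/∂q_E = 40 − 4q_E − q_A = 0 ⇒ q_E = 10 − 0.25q_A.
Setting q_E = q_A in the reaction function: q_E = 10 − 0.25q_E, so q_E = 10 / 1.25 = 8.
P_E = 47 − 2·8 − 8 = 23.
Profit = (23 − 7)·8 = 128.

128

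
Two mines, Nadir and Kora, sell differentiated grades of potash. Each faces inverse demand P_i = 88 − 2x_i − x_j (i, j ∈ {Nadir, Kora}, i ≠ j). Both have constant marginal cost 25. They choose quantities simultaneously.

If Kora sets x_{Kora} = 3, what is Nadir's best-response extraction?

15

Mine Nadir's profit: π = x_{Nadir}(88 − 2x_{Nadir} − x_{Kora}) − 25x_{Nadir}.
∂π/∂x_{Nadir} = 63 − 4x_{Nadir} − x_{Kora} = 0 ⇒ x_{Nadir} = 15.75 − 0.25x_{Kora}.
At x_{Kora} = 3: x_{Nadir} = 15.75 − 0.25·3 = 15.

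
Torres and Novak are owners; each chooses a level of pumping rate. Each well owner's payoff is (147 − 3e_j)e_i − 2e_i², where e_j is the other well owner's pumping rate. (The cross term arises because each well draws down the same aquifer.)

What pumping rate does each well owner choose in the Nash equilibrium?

Torres's payoff is (147 − 3e_N)e_T − 2e_T².
∂π/∂e_T = 147 − 3e_N − 4e_T = 0, so e_T = 36.75 − 0.75e_N.
Setting e_T = e_N in the reaction function: e_T = 36.75 − 0.75e_T, so e_T = 36.75 / 1.75 = 21.

21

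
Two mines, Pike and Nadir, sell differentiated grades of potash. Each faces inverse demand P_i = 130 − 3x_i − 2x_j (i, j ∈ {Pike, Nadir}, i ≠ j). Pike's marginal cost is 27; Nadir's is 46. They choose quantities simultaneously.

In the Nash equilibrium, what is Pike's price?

Mine Pike's profit: π = x_{Pike}(130 − 3x_{Pike} − 2x_{Nadir}) − 27x_{Pike}.
∂π/∂x_{Pike} = 103 − 6x_{Pike} − 2x_{Nadir} = 0 ⇒ x_{Pike} = 103/6 − (1/3)x_{Nadir}.
Similarly x_{Nadir} = 14 − (1/3)x_{Pike}.
Solving the two reaction functions simultaneously: (1 − (−1/3)(−1/3))x_{Pike} = 103/6 − (1/3)·14, so (8/9)x_{Pike} = 12.5 and x_{Pike} = 14.0625.
Then x_{Nadir} = 14 − (1/3)·14.0625 = 9.3125.
P_{Pike} = 130 − 3·14.0625 − 2·9.3125 = 69.1875.

69.1875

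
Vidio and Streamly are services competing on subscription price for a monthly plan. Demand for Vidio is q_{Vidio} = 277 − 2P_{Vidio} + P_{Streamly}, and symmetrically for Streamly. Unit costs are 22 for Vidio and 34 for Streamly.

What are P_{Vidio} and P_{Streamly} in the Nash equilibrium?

Vidio's profit: π = (P_{Vidio} − 22)(277 − 2P_{Vidio} + P_{Streamly}).
∂π/∂P_{Vidio} = 321 − 4P_{Vidio} + P_{Streamly} = 0 ⇒ P_{Vidio} = 80.25 + 0.25P_{Streamly}.
Similarly P_{Streamly} = 86.25 + 0.25P_{Vidio}.
Solving the two reaction functions simultaneously: (1 − (0.25)(0.25))P_{Vidio} = 80.25 + 0.25·86.25, so 0.9375P_{Vidio} = 101.8125 and P_{Vidio} = 108.6.
Then P_{Streamly} = 86.25 + 0.25·108.6 = 113.4.

108.6, 113.4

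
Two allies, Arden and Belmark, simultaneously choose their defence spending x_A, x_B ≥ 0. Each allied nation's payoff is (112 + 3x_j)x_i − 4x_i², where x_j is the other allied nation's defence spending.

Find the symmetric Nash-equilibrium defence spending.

22.4

Arden's payoff is (112 + 3x_B)x_A − 4x_A².
∂π/∂x_A = 112 + 3x_B − 8x_A = 0, so x_A = 14 + 0.375x_B.
The game is symmetric, so in equilibrium x_B = x_A: the reaction function gives 0.625x_A = 14, hence x_A = 22.4.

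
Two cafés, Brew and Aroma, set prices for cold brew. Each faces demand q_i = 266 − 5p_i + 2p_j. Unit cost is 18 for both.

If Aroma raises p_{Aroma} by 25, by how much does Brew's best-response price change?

Brew's profit: π = (p_{Brew} − 18)(266 − 5p_{Brew} + 2p_{Aroma}).
∂π/∂p_{Brew} = 356 − 10p_{Brew} + 2p_{Aroma} = 0 ⇒ p_{Brew} = 35.6 + 0.2p_{Aroma}.
The reaction-function slope is 0.2, so a 25-unit rise in p_{Aroma} moves p_{Brew} by 0.2 × 25 = 5. Brew's best response rises — the actions are strategic complements.

5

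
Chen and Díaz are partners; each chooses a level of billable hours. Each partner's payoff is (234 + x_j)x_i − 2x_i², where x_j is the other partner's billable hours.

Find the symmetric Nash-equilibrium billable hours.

78

Chen's payoff is (234 + x_D)x_C − 2x_C².
∂π/∂x_C = 234 + x_D − 4x_C = 0, so x_C = 58.5 + 0.25x_D.
The game is symmetric, so in equilibrium x_D = x_C: the reaction function gives 0.75x_C = 58.5, hence x_C = 78.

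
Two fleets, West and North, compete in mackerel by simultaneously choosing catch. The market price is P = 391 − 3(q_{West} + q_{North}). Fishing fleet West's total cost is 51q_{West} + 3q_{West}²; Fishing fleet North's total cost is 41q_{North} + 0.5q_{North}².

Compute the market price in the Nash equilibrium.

Fishing fleet West's profit: π = q_{West}(391 − 3(q_{West} + q_{North})) − 51q_{West} − 3q_{West}².
∂π/∂q_{West} = 340 − 12q_{West} − 3q_{North} = 0, so q_{West} = 85/3 − 0.25q_{North}.
For North: ∂π/∂q_{North} = 350 − 7q_{North} − 3q_{West} = 0 ⇒ q_{North} = 50 − (3/7)q_{West}.
Substituting the second reaction function into the first: q_{West} = 85/3 − 0.25(50 − (3/7)q_{West}), which gives (25/28)q_{West} = 95/6 ⇒ q_{West} = 266/15.
Then q_{North} = 50 − (3/7)·(266/15) = 42.4.
Equilibrium price: P = 391 − 3·(902/15) = 210.6.

210.6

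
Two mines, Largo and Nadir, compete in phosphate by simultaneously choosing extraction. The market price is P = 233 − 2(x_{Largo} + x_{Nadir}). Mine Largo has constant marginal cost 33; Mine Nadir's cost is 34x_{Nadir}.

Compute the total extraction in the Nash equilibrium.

66.5

Mine Largo's profit: π = x_{Largo}(233 − 2(x_{Largo} + x_{Nadir})) − 33x_{Largo}.
∂π/∂x_{Largo} = 200 − 4x_{Largo} − 2x_{Nadir} = 0, so x_{Largo} = 50 − 0.5x_{Nadir}.
By the same steps for Nadir: x_{Nadir} = 49.75 − 0.5x_{Largo}.
Substituting the second reaction function into the first: x_{Largo} = 50 − 0.5(49.75 − 0.5x_{Largo}), which gives 0.75x_{Largo} = 25.125 ⇒ x_{Largo} = 33.5.
Then x_{Nadir} = 49.75 − 0.5·33.5 = 33.
Total extraction: 33.5 + 33 = 66.5.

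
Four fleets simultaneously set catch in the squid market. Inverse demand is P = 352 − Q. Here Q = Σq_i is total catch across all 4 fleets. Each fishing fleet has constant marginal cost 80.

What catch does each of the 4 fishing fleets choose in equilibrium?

A representative fishing fleet's profit is π_i = q_i(352 − Q) − 80q_i, with Q = q_i + Σ_{j≠i} q_j.
First-order condition: 272 − 2q_i − Σ_{j≠i} q_j = 0.
In a symmetric equilibrium every fishing fleet chooses the same q, so Σ_{j≠i} q_j = 3q. The condition becomes 272 − 5q = 0, giving q = 272/5 = 54.4.

54.4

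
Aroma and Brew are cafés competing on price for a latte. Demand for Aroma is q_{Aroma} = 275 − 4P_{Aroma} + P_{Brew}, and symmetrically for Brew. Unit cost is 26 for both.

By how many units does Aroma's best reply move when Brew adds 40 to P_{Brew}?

Aroma's profit: π = (P_{Aroma} − 26)(275 − 4P_{Aroma} + P_{Brew}).
∂π/∂P_{Aroma} = 379 − 8P_{Aroma} + P_{Brew} = 0 ⇒ P_{Aroma} = 47.375 + 0.125P_{Brew}.
The reaction-function slope is 0.125, so a 40-unit rise in P_{Brew} moves P_{Aroma} by 0.125 × 40 = 5. Aroma's best response rises — the actions are strategic complements.

5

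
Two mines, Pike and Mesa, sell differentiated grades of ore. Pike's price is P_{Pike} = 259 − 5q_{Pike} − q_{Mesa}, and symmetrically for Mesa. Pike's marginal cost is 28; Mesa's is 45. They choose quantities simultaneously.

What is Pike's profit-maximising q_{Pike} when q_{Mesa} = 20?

Mine Pike's profit: π = q_{Pike}(259 − 5q_{Pike} − q_{Mesa}) − 28q_{Pike}.
∂π/∂q_{Pike} = 231 − 10q_{Pike} − q_{Mesa} = 0 ⇒ q_{Pike} = 23.1 − 0.1q_{Mesa}.
At q_{Mesa} = 20: q_{Pike} = 23.1 − 0.1·20 = 21.1.

21.1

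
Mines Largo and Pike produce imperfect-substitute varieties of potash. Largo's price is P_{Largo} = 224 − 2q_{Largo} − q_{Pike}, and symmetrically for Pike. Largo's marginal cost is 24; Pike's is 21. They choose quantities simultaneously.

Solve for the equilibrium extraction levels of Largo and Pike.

Mine Largo's profit: π = q_{Largo}(224 − 2q_{Largo} − q_{Pike}) − 24q_{Largo}.
∂π/∂q_{Largo} = 200 − 4q_{Largo} − q_{Pike} = 0 ⇒ q_{Largo} = 50 − 0.25q_{Pike}.
Similarly q_{Pike} = 50.75 − 0.25q_{Largo}.
Solving the two reaction functions simultaneously: (1 − (−0.25)(−0.25))q_{Largo} = 50 − 0.25·50.75, so 0.9375q_{Largo} = 37.3125 and q_{Largo} = 39.8.
Then q_{Pike} = 50.75 − 0.25·39.8 = 40.8.

39.8, 40.8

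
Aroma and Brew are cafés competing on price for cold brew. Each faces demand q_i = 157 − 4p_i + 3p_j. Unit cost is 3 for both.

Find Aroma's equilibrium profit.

3794.56

Aroma's profit: π = (p_{Aroma} − 3)(157 − 4p_{Aroma} + 3p_{Brew}).
∂π/∂p_{Aroma} = 169 − 8p_{Aroma} + 3p_{Brew} = 0 ⇒ p_{Aroma} = 21.125 + 0.375p_{Brew}.
By symmetry p_{Brew} = p_{Aroma}; substituting into the reaction function, 0.625p_{Aroma} = 21.125 and p_{Aroma} = 33.8.
q_{Aroma} = 157 − 4·33.8 + 3·33.8 = 123.2.
Profit = (33.8 − 3)·123.2 = 3794.56.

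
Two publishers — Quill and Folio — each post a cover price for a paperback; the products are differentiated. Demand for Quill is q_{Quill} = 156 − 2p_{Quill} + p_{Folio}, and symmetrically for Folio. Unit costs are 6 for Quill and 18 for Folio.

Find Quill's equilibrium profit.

5325.12

Quill's profit: π = (p_{Quill} − 6)(156 − 2p_{Quill} + p_{Folio}).
∂π/∂p_{Quill} = 168 − 4p_{Quill} + p_{Folio} = 0 ⇒ p_{Quill} = 42 + 0.25p_{Folio}.
Similarly p_{Folio} = 48 + 0.25p_{Quill}.
Substituting the second reaction function into the first: p_{Quill} = 42 + 0.25(48 + 0.25p_{Quill}), which gives 0.9375p_{Quill} = 54 ⇒ p_{Quill} = 57.6.
Then p_{Folio} = 48 + 0.25·57.6 = 62.4.
q_{Quill} = 156 − 2·57.6 + 62.4 = 103.2.
Profit = (57.6 − 6)·103.2 = 5325.12.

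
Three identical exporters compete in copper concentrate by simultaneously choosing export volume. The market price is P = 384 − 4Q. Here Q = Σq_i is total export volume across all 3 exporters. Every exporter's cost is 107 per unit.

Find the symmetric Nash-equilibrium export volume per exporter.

17.3125

A representative exporter's profit is π_i = q_i(384 − 4Q) − 107q_i, with Q = q_i + Σ_{j≠i} q_j.
First-order condition: 277 − 8q_i − 4Σ_{j≠i} q_j = 0.
Imposing symmetry (q_j = q for all j) turns Σ_{j≠i} q_j into 2q, so 277 = 16q and q = 17.3125.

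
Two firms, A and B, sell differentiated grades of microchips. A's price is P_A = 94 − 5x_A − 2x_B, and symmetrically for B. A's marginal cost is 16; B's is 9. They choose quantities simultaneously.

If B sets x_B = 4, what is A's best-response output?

Firm A's profit: π = x_A(94 − 5x_A − 2x_B) − 16x_A.
∂π/∂x_A = 78 − 10x_A − 2x_B = 0 ⇒ x_A = 7.8 − 0.2x_B.
At x_B = 4: x_A = 7.8 − 0.2·4 = 7.

7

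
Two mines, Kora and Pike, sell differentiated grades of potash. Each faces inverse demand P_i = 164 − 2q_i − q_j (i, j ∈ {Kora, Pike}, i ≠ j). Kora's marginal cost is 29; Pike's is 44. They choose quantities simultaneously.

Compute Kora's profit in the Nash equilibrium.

Mine Kora's profit: π = q_{Kora}(164 − 2q_{Kora} − q_{Pike}) − 29q_{Kora}.
∂π/∂q_{Kora} = 135 − 4q_{Kora} − q_{Pike} = 0 ⇒ q_{Kora} = 33.75 − 0.25q_{Pike}.
Similarly q_{Pike} = 30 − 0.25q_{Kora}.
Plugging q_{Pike} into Kora's best response: q_{Kora} = 33.75 − 0.25(30 − 0.25q_{Kora}) ⇒ 0.9375q_{Kora} = 26.25, so q_{Kora} = 28.
Then q_{Pike} = 30 − 0.25·28 = 23.
P_{Kora} = 164 − 2·28 − 23 = 85.
Profit = (85 − 29)·28 = 1568.

1568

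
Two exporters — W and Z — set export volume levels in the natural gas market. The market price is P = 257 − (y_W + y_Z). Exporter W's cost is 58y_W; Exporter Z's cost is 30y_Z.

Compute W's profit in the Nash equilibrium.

Exporter W's profit: π = y_W(257 − (y_W + y_Z)) − 58y_W.
∂π/∂y_W = 199 − 2y_W − y_Z = 0, so y_W = 99.5 − 0.5y_Z.
By the same steps for Z: y_Z = 113.5 − 0.5y_W.
Solving the two reaction functions simultaneously: (1 − (−0.5)(−0.5))y_W = 99.5 − 0.5·113.5, so 0.75y_W = 42.75 and y_W = 57.
Then y_Z = 113.5 − 0.5·57 = 85.
Price P = 257 − 142 = 115.
W's profit: (115 − 58)·57 = 3249.

3249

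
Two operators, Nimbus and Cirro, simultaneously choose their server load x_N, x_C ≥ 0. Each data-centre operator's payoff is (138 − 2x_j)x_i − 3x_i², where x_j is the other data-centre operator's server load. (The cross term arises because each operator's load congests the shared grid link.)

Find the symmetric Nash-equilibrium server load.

17.25

Nimbus's payoff is (138 − 2x_C)x_N − 3x_N².
∂π/∂x_N = 138 − 2x_C − 6x_N = 0, so x_N = 23 − (1/3)x_C.
By symmetry x_C = x_N; substituting into the reaction function, (4/3)x_N = 23 and x_N = 17.25.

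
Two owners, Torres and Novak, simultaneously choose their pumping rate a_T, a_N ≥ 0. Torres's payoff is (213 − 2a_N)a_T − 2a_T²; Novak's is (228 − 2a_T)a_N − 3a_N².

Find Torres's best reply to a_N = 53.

Expanding Torres's payoff: 213a_T − 2a_Na_T − 2a_T².
∂π/∂a_T = 213 − 2a_N − 4a_T = 0, so a_T = 53.25 − 0.5a_N.
At a_N = 53: a_T = 53.25 − 0.5·53 = 26.75.

26.75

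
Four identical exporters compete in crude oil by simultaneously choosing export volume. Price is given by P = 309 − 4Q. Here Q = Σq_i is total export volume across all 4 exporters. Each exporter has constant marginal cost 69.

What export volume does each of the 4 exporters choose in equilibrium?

12

A representative exporter's profit is π_i = q_i(309 − 4Q) − 69q_i, with Q = q_i + Σ_{j≠i} q_j.
First-order condition: 240 − 8q_i − 4Σ_{j≠i} q_j = 0.
Imposing symmetry (q_j = q for all j) turns Σ_{j≠i} q_j into 3q, so 240 = 20q and q = 12.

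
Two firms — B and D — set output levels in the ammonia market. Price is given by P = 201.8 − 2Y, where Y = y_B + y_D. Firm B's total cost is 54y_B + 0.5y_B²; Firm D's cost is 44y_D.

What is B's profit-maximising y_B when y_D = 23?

20.36

Firm B's profit: π = y_B(201.8 − 2(y_B + y_D)) − 54y_B − 0.5y_B².
∂π/∂y_B = 147.8 − 5y_B − 2y_D = 0, so y_B = 29.56 − 0.4y_D.
At y_D = 23: y_B = 29.56 − 0.4·23 = 20.36.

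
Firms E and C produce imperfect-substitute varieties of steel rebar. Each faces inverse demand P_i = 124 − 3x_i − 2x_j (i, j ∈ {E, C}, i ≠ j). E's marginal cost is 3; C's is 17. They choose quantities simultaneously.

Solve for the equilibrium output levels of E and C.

Firm E's profit: π = x_E(124 − 3x_E − 2x_C) − 3x_E.
∂π/∂x_E = 121 − 6x_E − 2x_C = 0 ⇒ x_E = 121/6 − (1/3)x_C.
Similarly x_C = 107/6 − (1/3)x_E.
Substituting the second reaction function into the first: x_E = 121/6 − (1/3)(107/6 − (1/3)x_E), which gives (8/9)x_E = 128/9 ⇒ x_E = 16.
Then x_C = 107/6 − (1/3)·16 = 12.5.

16, 12.5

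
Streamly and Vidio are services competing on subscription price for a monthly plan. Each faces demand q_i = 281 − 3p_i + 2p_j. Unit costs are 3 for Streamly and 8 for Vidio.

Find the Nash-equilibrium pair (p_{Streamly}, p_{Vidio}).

Streamly's profit: π = (p_{Streamly} − 3)(281 − 3p_{Streamly} + 2p_{Vidio}).
∂π/∂p_{Streamly} = 290 − 6p_{Streamly} + 2p_{Vidio} = 0 ⇒ p_{Streamly} = 145/3 + (1/3)p_{Vidio}.
Similarly p_{Vidio} = 305/6 + (1/3)p_{Streamly}.
Solving the two reaction functions simultaneously: (1 − (1/3)(1/3))p_{Streamly} = 145/3 + (1/3)·(305/6), so (8/9)p_{Streamly} = 1175/18 and p_{Streamly} = 73.4375.
Then p_{Vidio} = 305/6 + (1/3)·73.4375 = 75.3125.

73.4375, 75.3125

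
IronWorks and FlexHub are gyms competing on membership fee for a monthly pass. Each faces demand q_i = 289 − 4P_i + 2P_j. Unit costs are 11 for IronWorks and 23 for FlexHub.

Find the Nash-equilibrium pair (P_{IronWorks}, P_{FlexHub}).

57.1, 61.9

IronWorks's profit: π = (P_{IronWorks} − 11)(289 − 4P_{IronWorks} + 2P_{FlexHub}).
∂π/∂P_{IronWorks} = 333 − 8P_{IronWorks} + 2P_{FlexHub} = 0 ⇒ P_{IronWorks} = 41.625 + 0.25P_{FlexHub}.
Similarly P_{FlexHub} = 47.625 + 0.25P_{IronWorks}.
Plugging P_{FlexHub} into IronWorks's best response: P_{IronWorks} = 41.625 + 0.25(47.625 + 0.25P_{IronWorks}) ⇒ 0.9375P_{IronWorks} = 1713/32, so P_{IronWorks} = 57.1.
Then P_{FlexHub} = 47.625 + 0.25·57.1 = 61.9.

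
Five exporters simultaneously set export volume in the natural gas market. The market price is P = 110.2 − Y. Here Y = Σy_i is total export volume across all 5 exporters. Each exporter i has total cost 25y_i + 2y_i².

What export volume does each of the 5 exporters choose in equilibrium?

8.52

A representative exporter's profit is π_i = y_i(110.2 − Y) − 25y_i − 2y_i², with Y = y_i + Σ_{j≠i} y_j.
First-order condition: 85.2 − 6y_i − Σ_{j≠i} y_j = 0.
With identical exporters, set every y_j = y: then 85.2 − 6y − 4y = 0, i.e. y = 85.2/10 = 8.52.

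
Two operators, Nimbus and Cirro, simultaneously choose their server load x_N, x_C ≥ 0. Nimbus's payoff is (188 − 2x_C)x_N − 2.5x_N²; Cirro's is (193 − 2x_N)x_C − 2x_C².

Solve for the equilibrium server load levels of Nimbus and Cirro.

22.875, 36.8125

Expanding Nimbus's payoff: 188x_N − 2x_Cx_N − 2.5x_N².
∂π/∂x_N = 188 − 2x_C − 5x_N = 0, so x_N = 37.6 − 0.4x_C.
Likewise for Cirro: x_C = 48.25 − 0.5x_N.
Substituting the second reaction function into the first: x_N = 37.6 − 0.4(48.25 − 0.5x_N), which gives 0.8x_N = 18.3 ⇒ x_N = 22.875.
Then x_C = 48.25 − 0.5·22.875 = 36.8125.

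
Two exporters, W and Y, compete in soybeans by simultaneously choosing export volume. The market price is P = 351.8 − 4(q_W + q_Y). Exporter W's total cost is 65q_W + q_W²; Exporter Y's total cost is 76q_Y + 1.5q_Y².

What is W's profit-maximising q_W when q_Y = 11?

Exporter W's profit: π = q_W(351.8 − 4(q_W + q_Y)) − 65q_W − q_W².
∂π/∂q_W = 286.8 − 10q_W − 4q_Y = 0, so q_W = 28.68 − 0.4q_Y.
At q_Y = 11: q_W = 28.68 − 0.4·11 = 24.28.

24.28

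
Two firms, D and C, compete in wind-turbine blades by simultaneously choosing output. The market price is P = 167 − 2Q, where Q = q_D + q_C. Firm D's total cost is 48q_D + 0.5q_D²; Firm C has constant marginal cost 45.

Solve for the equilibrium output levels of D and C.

14.5, 23.25

Firm D's profit: π = q_D(167 − 2(q_D + q_C)) − 48q_D − 0.5q_D².
∂π/∂q_D = 119 − 5q_D − 2q_C = 0, so q_D = 23.8 − 0.4q_C.
For C: ∂π/∂q_C = 122 − 4q_C − 2q_D = 0 ⇒ q_C = 30.5 − 0.5q_D.
Solving the two reaction functions simultaneously: (1 − (−0.4)(−0.5))q_D = 23.8 − 0.4·30.5, so 0.8q_D = 11.6 and q_D = 14.5.
Then q_C = 30.5 − 0.5·14.5 = 23.25.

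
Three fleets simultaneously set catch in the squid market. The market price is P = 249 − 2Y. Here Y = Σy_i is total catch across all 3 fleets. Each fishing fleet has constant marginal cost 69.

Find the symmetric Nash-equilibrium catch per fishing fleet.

A representative fishing fleet's profit is π_i = y_i(249 − 2Y) − 69y_i, with Y = y_i + Σ_{j≠i} y_j.
First-order condition: 180 − 4y_i − 2Σ_{j≠i} y_j = 0.
In a symmetric equilibrium every fishing fleet chooses the same y, so Σ_{j≠i} y_j = 2y. The condition becomes 180 − 8y = 0, giving y = 180/8 = 22.5.

22.5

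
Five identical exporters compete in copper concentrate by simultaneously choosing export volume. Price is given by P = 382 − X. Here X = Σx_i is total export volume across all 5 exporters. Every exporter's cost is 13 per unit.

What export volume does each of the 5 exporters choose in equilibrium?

A representative exporter's profit is π_i = x_i(382 − X) − 13x_i, with X = x_i + Σ_{j≠i} x_j.
First-order condition: 369 − 2x_i − Σ_{j≠i} x_j = 0.
In a symmetric equilibrium every exporter chooses the same x, so Σ_{j≠i} x_j = 4x. The condition becomes 369 − 6x = 0, giving x = 369/6 = 61.5.

61.5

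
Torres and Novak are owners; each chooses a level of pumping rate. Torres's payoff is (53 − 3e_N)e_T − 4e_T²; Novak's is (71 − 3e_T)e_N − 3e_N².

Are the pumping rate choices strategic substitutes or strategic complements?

Expanding Torres's payoff: 53e_T − 3e_Ne_T − 4e_T².
∂π/∂e_T = 53 − 3e_N − 8e_T = 0, so e_T = 6.625 − 0.375e_N.
The best-response slope de_T/de_N = −0.375 < 0: the reaction function is downward-sloping, so the choices are strategic substitutes.

strategic substitutes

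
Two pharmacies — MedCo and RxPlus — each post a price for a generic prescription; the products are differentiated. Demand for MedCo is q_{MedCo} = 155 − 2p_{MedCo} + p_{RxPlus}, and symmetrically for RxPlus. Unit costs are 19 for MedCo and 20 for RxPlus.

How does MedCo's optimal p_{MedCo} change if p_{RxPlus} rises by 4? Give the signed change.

1

MedCo's profit: π = (p_{MedCo} − 19)(155 − 2p_{MedCo} + p_{RxPlus}).
∂π/∂p_{MedCo} = 193 − 4p_{MedCo} + p_{RxPlus} = 0 ⇒ p_{MedCo} = 48.25 + 0.25p_{RxPlus}.
The reaction-function slope is 0.25, so a 4-unit rise in p_{RxPlus} moves p_{MedCo} by 0.25 × 4 = 1. MedCo's best response rises — the actions are strategic complements.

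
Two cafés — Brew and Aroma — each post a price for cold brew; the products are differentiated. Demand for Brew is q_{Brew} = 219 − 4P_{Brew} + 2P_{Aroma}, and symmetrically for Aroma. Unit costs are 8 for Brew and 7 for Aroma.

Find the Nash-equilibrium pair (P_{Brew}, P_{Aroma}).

41.7, 41.3

Brew's profit: π = (P_{Brew} − 8)(219 − 4P_{Brew} + 2P_{Aroma}).
∂π/∂P_{Brew} = 251 − 8P_{Brew} + 2P_{Aroma} = 0 ⇒ P_{Brew} = 31.375 + 0.25P_{Aroma}.
Similarly P_{Aroma} = 30.875 + 0.25P_{Brew}.
Solving the two reaction functions simultaneously: (1 − (0.25)(0.25))P_{Brew} = 31.375 + 0.25·30.875, so 0.9375P_{Brew} = 1251/32 and P_{Brew} = 41.7.
Then P_{Aroma} = 30.875 + 0.25·41.7 = 41.3.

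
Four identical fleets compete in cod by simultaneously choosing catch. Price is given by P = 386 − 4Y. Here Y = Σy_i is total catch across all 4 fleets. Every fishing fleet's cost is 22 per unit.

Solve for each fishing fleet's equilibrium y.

A representative fishing fleet's profit is π_i = y_i(386 − 4Y) − 22y_i, with Y = y_i + Σ_{j≠i} y_j.
First-order condition: 364 − 8y_i − 4Σ_{j≠i} y_j = 0.
In a symmetric equilibrium every fishing fleet chooses the same y, so Σ_{j≠i} y_j = 3y. The condition becomes 364 − 20y = 0, giving y = 364/20 = 18.2.

18.2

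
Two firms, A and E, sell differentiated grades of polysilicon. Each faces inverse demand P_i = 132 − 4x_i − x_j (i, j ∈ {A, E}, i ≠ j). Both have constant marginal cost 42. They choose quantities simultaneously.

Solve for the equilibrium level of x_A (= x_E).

Firm A's profit: π = x_A(132 − 4x_A − x_E) − 42x_A.
∂π/∂x_A = 90 − 8x_A − x_E = 0 ⇒ x_A = 11.25 − 0.125x_E.
Setting x_A = x_E in the reaction function: x_A = 11.25 − 0.125x_A, so x_A = 11.25 / 1.125 = 10.

10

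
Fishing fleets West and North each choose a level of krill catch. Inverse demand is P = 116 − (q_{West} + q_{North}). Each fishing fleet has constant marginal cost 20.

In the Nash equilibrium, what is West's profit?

1024

Fishing fleet West's profit: π = q_{West}(116 − (q_{West} + q_{North})) − 20q_{West}.
∂π/∂q_{West} = 96 − 2q_{West} − q_{North} = 0, so q_{West} = 48 − 0.5q_{North}.
By symmetry q_{North} = q_{West}; substituting into the reaction function, 1.5q_{West} = 48 and q_{West} = 32.
Price P = 116 − 64 = 52.
West's profit: (52 − 20)·32 = 1024.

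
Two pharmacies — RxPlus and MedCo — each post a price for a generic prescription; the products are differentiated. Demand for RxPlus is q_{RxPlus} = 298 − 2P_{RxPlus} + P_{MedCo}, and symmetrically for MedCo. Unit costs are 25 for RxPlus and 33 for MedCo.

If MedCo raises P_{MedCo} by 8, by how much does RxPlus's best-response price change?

2

RxPlus's profit: π = (P_{RxPlus} − 25)(298 − 2P_{RxPlus} + P_{MedCo}).
∂π/∂P_{RxPlus} = 348 − 4P_{RxPlus} + P_{MedCo} = 0 ⇒ P_{RxPlus} = 87 + 0.25P_{MedCo}.
The reaction-function slope is 0.25, so an 8-unit rise in P_{MedCo} moves P_{RxPlus} by 0.25 × 8 = 2. RxPlus's best response rises — the actions are strategic complements.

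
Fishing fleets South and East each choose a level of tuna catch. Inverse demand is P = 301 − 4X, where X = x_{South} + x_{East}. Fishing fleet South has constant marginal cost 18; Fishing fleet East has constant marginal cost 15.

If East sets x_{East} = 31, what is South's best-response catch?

Fishing fleet South's profit: π = x_{South}(301 − 4(x_{South} + x_{East})) − 18x_{South}.
∂π/∂x_{South} = 283 − 8x_{South} − 4x_{East} = 0, so x_{South} = 35.375 − 0.5x_{East}.
At x_{East} = 31: x_{South} = 35.375 − 0.5·31 = 19.875.

19.875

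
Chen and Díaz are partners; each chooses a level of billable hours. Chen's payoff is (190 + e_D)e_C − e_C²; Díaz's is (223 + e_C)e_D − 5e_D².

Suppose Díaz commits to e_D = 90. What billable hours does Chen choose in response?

140

Expanding Chen's payoff: 190e_C + e_De_C − e_C².
∂π/∂e_C = 190 + e_D − 2e_C = 0, so e_C = 95 + 0.5e_D.
At e_D = 90: e_C = 95 + 0.5·90 = 140.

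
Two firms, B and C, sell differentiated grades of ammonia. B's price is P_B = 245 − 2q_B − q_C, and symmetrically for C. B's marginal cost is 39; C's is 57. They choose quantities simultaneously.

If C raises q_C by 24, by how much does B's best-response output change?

Firm B's profit: π = q_B(245 − 2q_B − q_C) − 39q_B.
∂π/∂q_B = 206 − 4q_B − q_C = 0 ⇒ q_B = 51.5 − 0.25q_C.
The reaction-function slope is −0.25, so a 24-unit rise in q_C moves q_B by −0.25 × 24 = −6. B's best response falls — the actions are strategic substitutes.

-6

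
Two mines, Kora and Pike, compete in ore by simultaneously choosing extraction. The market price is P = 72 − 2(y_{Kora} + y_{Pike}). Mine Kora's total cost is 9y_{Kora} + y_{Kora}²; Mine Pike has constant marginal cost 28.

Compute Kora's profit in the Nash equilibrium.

Mine Kora's profit: π = y_{Kora}(72 − 2(y_{Kora} + y_{Pike})) − 9y_{Kora} − y_{Kora}².
∂π/∂y_{Kora} = 63 − 6y_{Kora} − 2y_{Pike} = 0, so y_{Kora} = 10.5 − (1/3)y_{Pike}.
For Pike: ∂π/∂y_{Pike} = 44 − 4y_{Pike} − 2y_{Kora} = 0 ⇒ y_{Pike} = 11 − 0.5y_{Kora}.
Solving the two reaction functions simultaneously: (1 − (−1/3)(−0.5))y_{Kora} = 10.5 − (1/3)·11, so (5/6)y_{Kora} = 41/6 and y_{Kora} = 8.2.
Then y_{Pike} = 11 − 0.5·8.2 = 6.9.
Price P = 72 − 2·15.1 = 41.8.
Kora's profit: (41.8 − 9)·8.2 − (8.2)² = 201.72.

201.72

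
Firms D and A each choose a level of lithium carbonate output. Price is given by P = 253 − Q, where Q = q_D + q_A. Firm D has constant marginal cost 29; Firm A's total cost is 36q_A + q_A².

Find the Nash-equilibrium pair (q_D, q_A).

97, 30

Firm D's profit: π = q_D(253 − (q_D + q_A)) − 29q_D.
∂π/∂q_D = 224 − 2q_D − q_A = 0, so q_D = 112 − 0.5q_A.
For A: ∂π/∂q_A = 217 − 4q_A − q_D = 0 ⇒ q_A = 54.25 − 0.25q_D.
Plugging q_A into D's best response: q_D = 112 − 0.5(54.25 − 0.25q_D) ⇒ 0.875q_D = 84.875, so q_D = 97.
Then q_A = 54.25 − 0.25·97 = 30.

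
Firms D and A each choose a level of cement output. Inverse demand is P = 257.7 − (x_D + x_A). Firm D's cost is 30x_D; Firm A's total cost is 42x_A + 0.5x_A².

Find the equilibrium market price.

123.48

Firm D's profit: π = x_D(257.7 − (x_D + x_A)) − 30x_D.
∂π/∂x_D = 227.7 − 2x_D − x_A = 0, so x_D = 113.85 − 0.5x_A.
For A: ∂π/∂x_A = 215.7 − 3x_A − x_D = 0 ⇒ x_A = 71.9 − (1/3)x_D.
Substituting the second reaction function into the first: x_D = 113.85 − 0.5(71.9 − (1/3)x_D), which gives (5/6)x_D = 77.9 ⇒ x_D = 93.48.
Then x_A = 71.9 − (1/3)·93.48 = 40.74.
Equilibrium price: P = 257.7 − 134.22 = 123.48.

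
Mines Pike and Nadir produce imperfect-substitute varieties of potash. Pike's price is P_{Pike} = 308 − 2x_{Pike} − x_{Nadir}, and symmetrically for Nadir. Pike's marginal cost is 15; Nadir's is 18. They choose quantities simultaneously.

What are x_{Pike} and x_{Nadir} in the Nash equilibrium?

Mine Pike's profit: π = x_{Pike}(308 − 2x_{Pike} − x_{Nadir}) − 15x_{Pike}.
∂π/∂x_{Pike} = 293 − 4x_{Pike} − x_{Nadir} = 0 ⇒ x_{Pike} = 73.25 − 0.25x_{Nadir}.
Similarly x_{Nadir} = 72.5 − 0.25x_{Pike}.
Plugging x_{Nadir} into Pike's best response: x_{Pike} = 73.25 − 0.25(72.5 − 0.25x_{Pike}) ⇒ 0.9375x_{Pike} = 55.125, so x_{Pike} = 58.8.
Then x_{Nadir} = 72.5 − 0.25·58.8 = 57.8.

58.8, 57.8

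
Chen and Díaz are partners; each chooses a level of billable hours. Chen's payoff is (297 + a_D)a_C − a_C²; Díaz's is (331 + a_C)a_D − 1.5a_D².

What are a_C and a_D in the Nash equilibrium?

Expanding Chen's payoff: 297a_C + a_Da_C − a_C².
∂π/∂a_C = 297 + a_D − 2a_C = 0, so a_C = 148.5 + 0.5a_D.
Likewise for Díaz: a_D = 331/3 + (1/3)a_C.
Solving the two reaction functions simultaneously: (1 − (0.5)(1/3))a_C = 148.5 + 0.5·(331/3), so (5/6)a_C = 611/3 and a_C = 244.4.
Then a_D = 331/3 + (1/3)·244.4 = 191.8.

244.4, 191.8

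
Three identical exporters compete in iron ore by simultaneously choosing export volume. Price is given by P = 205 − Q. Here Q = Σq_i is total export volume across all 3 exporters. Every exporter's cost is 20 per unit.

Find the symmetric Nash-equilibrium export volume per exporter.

A representative exporter's profit is π_i = q_i(205 − Q) − 20q_i, with Q = q_i + Σ_{j≠i} q_j.
First-order condition: 185 − 2q_i − Σ_{j≠i} q_j = 0.
Imposing symmetry (q_j = q for all j) turns Σ_{j≠i} q_j into 2q, so 185 = 4q and q = 46.25.

46.25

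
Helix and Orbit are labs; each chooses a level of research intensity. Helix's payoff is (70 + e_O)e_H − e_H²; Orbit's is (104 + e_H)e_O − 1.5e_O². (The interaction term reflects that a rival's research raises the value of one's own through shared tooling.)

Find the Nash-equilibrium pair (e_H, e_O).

Expanding Helix's payoff: 70e_H + e_Oe_H − e_H².
∂π/∂e_H = 70 + e_O − 2e_H = 0, so e_H = 35 + 0.5e_O.
Likewise for Orbit: e_O = 104/3 + (1/3)e_H.
Substituting the second reaction function into the first: e_H = 35 + 0.5(104/3 + (1/3)e_H), which gives (5/6)e_H = 157/3 ⇒ e_H = 62.8.
Then e_O = 104/3 + (1/3)·62.8 = 55.6.

62.8, 55.6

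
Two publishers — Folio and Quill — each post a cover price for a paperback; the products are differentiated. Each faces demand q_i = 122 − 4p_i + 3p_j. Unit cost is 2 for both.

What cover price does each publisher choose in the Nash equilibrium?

Folio's profit: π = (p_{Folio} − 2)(122 − 4p_{Folio} + 3p_{Quill}).
∂π/∂p_{Folio} = 130 − 8p_{Folio} + 3p_{Quill} = 0 ⇒ p_{Folio} = 16.25 + 0.375p_{Quill}.
The game is symmetric, so in equilibrium p_{Quill} = p_{Folio}: the reaction function gives 0.625p_{Folio} = 16.25, hence p_{Folio} = 26.

26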